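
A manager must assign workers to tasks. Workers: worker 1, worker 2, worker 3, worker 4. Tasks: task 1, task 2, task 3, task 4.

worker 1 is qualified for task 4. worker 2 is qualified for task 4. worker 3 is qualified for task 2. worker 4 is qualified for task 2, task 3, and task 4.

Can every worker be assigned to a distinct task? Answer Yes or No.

The set {worker 1, worker 2} has only 1 neighbour ({task 4}), so by Hall's theorem at most 3 of the 4 workers can be matched.
Hence no matching covers every worker.

No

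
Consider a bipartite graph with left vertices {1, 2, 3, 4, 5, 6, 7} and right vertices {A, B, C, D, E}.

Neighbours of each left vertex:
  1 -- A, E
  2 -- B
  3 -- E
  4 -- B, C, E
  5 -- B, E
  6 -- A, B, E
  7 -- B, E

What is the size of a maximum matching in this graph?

4

One maximum matching: 1-A, 2-B, 3-E, 4-C.
The set {1, 2, 3, 5, 6, 7} has only 3 neighbours ({A, B, E}), so by Hall's theorem at most 4 of the 7 left vertices can be matched.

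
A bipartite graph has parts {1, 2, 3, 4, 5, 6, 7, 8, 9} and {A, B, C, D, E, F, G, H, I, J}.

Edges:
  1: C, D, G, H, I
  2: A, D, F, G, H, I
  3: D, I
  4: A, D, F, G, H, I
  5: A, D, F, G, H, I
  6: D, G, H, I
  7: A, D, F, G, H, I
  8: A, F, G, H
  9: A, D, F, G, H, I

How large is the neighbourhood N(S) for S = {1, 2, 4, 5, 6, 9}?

The union of neighbours of {1, 2, 4, 5, 6, 9} is {A, C, D, F, G, H, I}, which has 7 elements.
Since |N(S)| = 7 ≥ |S| = 6, Hall's condition holds for this subset.

7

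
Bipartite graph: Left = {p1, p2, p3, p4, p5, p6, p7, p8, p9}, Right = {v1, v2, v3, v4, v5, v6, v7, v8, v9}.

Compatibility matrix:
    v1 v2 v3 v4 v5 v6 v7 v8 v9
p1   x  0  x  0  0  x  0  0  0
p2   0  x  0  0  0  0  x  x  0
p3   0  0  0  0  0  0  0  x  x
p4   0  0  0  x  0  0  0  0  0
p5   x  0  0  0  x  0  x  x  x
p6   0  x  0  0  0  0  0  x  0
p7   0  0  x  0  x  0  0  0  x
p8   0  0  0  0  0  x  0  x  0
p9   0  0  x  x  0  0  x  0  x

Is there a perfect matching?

Yes

A valid assignment of size 9: p1-v1, p2-v2, p3-v9, p4-v4, p5-v5, p6-v8, p7-v3, p8-v6, p9-v7.
All 9 left vertices are covered.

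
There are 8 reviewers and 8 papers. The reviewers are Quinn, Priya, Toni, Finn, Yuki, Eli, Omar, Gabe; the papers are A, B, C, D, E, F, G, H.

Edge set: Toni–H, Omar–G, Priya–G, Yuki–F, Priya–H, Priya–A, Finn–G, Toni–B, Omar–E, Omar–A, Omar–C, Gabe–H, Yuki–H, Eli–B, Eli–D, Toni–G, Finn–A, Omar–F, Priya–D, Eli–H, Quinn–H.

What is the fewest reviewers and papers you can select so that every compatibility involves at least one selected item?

A maximum matching has 7 edges (e.g. Quinn–H, Priya–D, Toni–G, Finn–A, Yuki–F, Eli–B, Omar–E).
By König's theorem the minimum vertex cover has the same size. One such cover is {Priya, Toni, Finn, Yuki, Eli, Omar, H}.

7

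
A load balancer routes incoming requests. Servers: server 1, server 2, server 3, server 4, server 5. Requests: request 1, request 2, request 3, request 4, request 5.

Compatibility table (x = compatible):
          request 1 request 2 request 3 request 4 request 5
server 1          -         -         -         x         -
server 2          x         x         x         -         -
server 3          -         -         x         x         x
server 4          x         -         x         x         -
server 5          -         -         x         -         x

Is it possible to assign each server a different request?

For example, pair server 1–request 4, server 2–request 2, server 3–request 3, server 4–request 1, server 5–request 5.
All 5 servers are covered.

Yes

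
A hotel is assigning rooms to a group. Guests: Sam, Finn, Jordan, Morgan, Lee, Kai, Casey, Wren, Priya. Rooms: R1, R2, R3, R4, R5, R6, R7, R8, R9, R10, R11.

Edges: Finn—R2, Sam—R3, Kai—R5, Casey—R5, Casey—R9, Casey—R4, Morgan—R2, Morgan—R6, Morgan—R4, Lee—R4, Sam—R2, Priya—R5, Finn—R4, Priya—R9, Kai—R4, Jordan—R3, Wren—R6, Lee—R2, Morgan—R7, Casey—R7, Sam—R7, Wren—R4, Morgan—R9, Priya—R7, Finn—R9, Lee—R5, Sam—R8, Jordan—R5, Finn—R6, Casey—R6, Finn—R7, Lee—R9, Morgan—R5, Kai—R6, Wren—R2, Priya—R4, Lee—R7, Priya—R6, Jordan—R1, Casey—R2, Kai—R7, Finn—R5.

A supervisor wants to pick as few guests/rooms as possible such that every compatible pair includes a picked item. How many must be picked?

8

A maximum matching has 8 edges (e.g. Sam–R8, Finn–R2, Jordan–R3, Morgan–R9, Lee–R5, Kai–R7, Casey–R6, Wren–R4).
By König's theorem the minimum vertex cover has the same size. One such cover is {Sam, Jordan, R2, R4, R5, R6, R7, R9}.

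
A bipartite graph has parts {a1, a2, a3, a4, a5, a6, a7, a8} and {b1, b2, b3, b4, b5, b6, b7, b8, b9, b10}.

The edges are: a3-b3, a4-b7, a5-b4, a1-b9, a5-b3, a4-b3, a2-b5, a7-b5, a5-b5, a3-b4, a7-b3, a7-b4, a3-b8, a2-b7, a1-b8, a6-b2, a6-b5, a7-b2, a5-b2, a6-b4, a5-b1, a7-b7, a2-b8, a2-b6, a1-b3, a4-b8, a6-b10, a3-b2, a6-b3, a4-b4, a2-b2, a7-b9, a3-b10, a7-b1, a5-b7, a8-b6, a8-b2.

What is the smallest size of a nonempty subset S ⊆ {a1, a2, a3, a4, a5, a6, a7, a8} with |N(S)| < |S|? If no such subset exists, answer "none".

none

A matching saturating every left vertex exists, for instance a1→b9, a2→b5, a3→b8, a4→b3, a5→b1, a6→b4, a7→b7, a8→b6.
By Hall's marriage theorem, this means |N(S)| ≥ |S| for every subset S, so no violating subset exists.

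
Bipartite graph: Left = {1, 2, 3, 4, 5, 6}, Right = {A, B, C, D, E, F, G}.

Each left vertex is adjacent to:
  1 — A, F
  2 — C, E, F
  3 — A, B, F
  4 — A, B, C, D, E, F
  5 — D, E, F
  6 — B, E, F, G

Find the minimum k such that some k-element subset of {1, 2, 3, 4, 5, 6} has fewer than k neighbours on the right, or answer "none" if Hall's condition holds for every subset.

A matching saturating every left vertex exists, for instance 1→A, 2→C, 3→F, 4→E, 5→D, 6→B.
By Hall's marriage theorem, this means |N(S)| ≥ |S| for every subset S, so no violating subset exists.

none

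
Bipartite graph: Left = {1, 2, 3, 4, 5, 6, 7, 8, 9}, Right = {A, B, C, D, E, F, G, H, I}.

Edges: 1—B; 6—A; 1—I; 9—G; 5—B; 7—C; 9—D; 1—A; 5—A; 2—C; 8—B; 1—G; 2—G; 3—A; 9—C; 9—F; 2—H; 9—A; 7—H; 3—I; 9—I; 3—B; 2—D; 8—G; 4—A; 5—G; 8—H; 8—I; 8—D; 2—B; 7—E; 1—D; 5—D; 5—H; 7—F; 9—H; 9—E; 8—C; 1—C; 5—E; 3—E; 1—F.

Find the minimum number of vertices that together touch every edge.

8

A maximum matching has 8 edges (e.g. 1–F, 2–B, 3–I, 4–A, 5–E, 7–C, 8–H, 9–G).
By König's theorem the minimum vertex cover has the same size. One such cover is {1, 2, 3, 5, 7, 8, 9, A}.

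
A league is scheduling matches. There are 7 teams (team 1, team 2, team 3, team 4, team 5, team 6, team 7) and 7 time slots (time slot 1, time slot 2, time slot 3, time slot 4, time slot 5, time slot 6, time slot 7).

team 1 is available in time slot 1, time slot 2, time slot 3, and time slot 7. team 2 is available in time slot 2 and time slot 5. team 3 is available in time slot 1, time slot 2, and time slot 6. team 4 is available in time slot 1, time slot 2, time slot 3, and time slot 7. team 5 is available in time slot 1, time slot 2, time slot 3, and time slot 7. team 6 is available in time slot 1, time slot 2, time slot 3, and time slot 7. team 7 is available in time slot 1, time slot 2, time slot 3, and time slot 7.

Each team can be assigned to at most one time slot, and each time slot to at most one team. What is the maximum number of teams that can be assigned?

6

One maximum matching: team 1–time slot 1, team 2–time slot 5, team 3–time slot 6, team 4–time slot 7, team 5–time slot 3, team 6–time slot 2.
The set {team 1, team 4, team 5, team 6, team 7} has only 4 neighbours ({time slot 1, time slot 2, time slot 3, time slot 7}), so by Hall's theorem at most 6 of the 7 teams can be matched.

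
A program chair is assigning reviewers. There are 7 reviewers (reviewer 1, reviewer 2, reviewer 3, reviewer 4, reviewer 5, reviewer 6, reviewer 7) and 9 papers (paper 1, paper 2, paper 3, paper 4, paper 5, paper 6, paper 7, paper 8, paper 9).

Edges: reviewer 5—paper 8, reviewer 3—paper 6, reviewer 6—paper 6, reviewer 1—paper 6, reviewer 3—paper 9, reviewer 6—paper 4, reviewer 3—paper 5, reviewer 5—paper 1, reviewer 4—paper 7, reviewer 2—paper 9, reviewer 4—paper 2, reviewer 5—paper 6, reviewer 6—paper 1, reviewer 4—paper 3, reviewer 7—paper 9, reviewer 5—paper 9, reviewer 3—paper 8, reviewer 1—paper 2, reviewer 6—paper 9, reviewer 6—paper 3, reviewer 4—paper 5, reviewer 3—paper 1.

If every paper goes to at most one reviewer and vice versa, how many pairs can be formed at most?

One maximum matching: reviewer 1→paper 2, reviewer 2→paper 9, reviewer 3→paper 5, reviewer 4→paper 7, reviewer 5→paper 8, reviewer 6→paper 6.
The set {reviewer 2, reviewer 7} has only 1 neighbour ({paper 9}), so by Hall's theorem at most 6 of the 7 reviewers can be matched.

6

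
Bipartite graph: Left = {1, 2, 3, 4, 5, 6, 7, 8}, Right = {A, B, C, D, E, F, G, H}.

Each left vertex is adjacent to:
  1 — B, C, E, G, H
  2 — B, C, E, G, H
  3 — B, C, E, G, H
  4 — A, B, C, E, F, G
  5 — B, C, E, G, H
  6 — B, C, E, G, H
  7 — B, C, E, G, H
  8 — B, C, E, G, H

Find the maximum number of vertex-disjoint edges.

6

For example, pair 1→C, 2→B, 3→H, 4→A, 5→E, 6→G.
The set {1, 2, 3, 5, 6, 7, 8} has only 5 neighbours ({B, C, E, G, H}), so by Hall's theorem at most 6 of the 8 left vertices can be matched.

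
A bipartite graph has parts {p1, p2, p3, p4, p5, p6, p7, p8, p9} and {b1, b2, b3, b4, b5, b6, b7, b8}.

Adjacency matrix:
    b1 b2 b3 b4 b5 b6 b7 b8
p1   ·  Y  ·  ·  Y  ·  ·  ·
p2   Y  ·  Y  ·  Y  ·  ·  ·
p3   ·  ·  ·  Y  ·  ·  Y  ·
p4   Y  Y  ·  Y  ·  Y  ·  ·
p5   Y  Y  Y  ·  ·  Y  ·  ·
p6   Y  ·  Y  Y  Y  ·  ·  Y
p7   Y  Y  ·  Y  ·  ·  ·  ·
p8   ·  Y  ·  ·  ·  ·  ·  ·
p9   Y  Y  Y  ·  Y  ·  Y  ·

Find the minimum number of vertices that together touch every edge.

8

The 8 edges p1–b5, p2–b3, p3–b7, p4–b4, p5–b6, p6–b8, p7–b1, p8–b2 form a matching, so any vertex cover needs at least 8 vertices (one per matched edge).
Conversely {p6, b1, b2, b3, b4, b5, b6, b7} meets every edge and has exactly 8 vertices, so 8 is optimal.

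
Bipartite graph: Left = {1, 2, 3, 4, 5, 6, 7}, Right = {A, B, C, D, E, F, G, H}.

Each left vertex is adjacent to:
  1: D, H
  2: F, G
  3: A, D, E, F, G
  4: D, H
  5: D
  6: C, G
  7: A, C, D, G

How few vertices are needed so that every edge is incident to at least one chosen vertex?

6

The 6 edges 1–H, 2–F, 3–A, 4–D, 6–C, 7–G form a matching, so any vertex cover needs at least 6 vertices (one per matched edge).
Conversely {2, 3, 6, 7, D, H} meets every edge and has exactly 6 vertices, so 6 is optimal.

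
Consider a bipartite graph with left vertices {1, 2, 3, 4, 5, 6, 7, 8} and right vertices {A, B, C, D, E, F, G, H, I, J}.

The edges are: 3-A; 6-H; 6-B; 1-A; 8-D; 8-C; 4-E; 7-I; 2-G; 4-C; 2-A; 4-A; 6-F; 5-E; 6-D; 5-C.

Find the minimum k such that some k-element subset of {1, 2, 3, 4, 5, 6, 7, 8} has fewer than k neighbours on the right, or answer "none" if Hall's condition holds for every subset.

2

Take S = {1, 3}. Its neighbourhood is {A}, so |N(S)| = 1 < |S| = 2.
No single vertex violates Hall's condition since each has at least one neighbour, so 2 is the minimum.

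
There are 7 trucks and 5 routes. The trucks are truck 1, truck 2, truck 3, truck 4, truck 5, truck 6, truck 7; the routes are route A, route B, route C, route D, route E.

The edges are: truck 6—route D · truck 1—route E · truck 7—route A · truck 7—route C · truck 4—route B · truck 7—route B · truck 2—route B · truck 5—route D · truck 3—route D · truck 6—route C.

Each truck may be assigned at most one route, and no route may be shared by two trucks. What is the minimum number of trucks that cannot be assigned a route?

One maximum matching: truck 1-route E, truck 2-route B, truck 3-route D, truck 6-route C, truck 7-route A.
The set {truck 2, truck 3, truck 4, truck 5} has only 2 neighbours ({route B, route D}), so by Hall's theorem at most 5 of the 7 trucks can be matched.
That matches 5 of the 7, leaving 2 unmatched; no matching can do better.

2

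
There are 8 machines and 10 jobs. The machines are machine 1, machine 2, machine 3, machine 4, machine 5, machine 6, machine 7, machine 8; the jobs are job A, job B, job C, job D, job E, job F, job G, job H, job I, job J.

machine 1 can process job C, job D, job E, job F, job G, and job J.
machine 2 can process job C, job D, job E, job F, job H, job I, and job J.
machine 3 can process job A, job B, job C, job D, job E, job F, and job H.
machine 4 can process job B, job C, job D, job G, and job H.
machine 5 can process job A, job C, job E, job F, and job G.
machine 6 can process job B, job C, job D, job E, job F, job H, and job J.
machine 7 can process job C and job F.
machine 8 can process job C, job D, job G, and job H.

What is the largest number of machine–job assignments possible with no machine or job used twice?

One maximum matching: machine 1→job E, machine 2→job H, machine 3→job D, machine 4→job B, machine 5→job F, machine 6→job J, machine 7→job C, machine 8→job G.
All 8 machines are matched, so no larger matching exists.

8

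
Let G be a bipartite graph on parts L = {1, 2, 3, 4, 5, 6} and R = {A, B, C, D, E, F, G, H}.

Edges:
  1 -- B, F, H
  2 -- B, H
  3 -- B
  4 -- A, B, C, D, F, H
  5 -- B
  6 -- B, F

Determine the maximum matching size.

4

One maximum matching: 1-F, 2-H, 3-B, 4-A.
The set {1, 2, 3, 5, 6} has only 3 neighbours ({B, F, H}), so by Hall's theorem at most 4 of the 6 left vertices can be matched.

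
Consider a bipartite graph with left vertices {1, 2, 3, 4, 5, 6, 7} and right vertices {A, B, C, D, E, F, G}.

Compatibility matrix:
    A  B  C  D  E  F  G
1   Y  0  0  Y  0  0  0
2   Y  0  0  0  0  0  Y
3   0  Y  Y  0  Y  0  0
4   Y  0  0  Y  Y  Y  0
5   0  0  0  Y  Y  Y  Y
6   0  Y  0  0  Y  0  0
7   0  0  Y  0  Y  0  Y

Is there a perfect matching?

A valid assignment of size 7: 1–A, 2–G, 3–C, 4–F, 5–D, 6–B, 7–E.
Every left vertex is matched, so this is a perfect matching.

Yes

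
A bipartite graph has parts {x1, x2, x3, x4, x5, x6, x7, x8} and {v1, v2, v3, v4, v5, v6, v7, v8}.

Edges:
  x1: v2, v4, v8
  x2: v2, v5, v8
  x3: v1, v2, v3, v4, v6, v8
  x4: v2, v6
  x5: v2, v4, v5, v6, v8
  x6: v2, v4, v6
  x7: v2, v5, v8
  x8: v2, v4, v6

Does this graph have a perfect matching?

The set {x1, x2, x4, x5, x6, x7, x8} has only 5 neighbours ({v2, v4, v5, v6, v8}), so by Hall's theorem at most 6 of the 8 left vertices can be matched.
Hence no matching covers every left vertex.

No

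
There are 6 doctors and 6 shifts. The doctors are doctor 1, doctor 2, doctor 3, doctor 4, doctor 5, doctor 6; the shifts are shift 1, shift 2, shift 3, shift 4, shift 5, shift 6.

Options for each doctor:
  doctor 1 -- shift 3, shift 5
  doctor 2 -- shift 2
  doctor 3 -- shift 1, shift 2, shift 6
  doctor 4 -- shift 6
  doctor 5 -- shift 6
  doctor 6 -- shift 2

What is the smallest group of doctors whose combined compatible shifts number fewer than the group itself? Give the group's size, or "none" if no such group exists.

2

Take S = {doctor 2, doctor 6}. Its neighbourhood is {shift 2}, so |N(S)| = 1 < |S| = 2.
No single vertex violates Hall's condition since each has at least one neighbour, so 2 is the minimum.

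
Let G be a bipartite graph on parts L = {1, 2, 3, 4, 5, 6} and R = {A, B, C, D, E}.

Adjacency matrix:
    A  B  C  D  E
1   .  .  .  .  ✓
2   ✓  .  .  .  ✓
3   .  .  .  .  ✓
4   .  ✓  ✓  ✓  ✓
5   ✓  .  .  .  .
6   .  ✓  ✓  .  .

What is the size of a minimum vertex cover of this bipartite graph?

The 4 edges 1–E, 2–A, 4–C, 6–B form a matching, so any vertex cover needs at least 4 vertices (one per matched edge).
Conversely {4, 6, A, E} meets every edge and has exactly 4 vertices, so 4 is optimal.

4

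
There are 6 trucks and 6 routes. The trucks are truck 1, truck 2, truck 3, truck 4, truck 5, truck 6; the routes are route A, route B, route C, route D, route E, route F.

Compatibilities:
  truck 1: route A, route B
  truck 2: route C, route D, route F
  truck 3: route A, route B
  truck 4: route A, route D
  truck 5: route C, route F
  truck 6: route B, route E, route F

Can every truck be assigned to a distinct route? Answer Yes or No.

Yes

For example, pair truck 1-route A, truck 2-route C, truck 3-route B, truck 4-route D, truck 5-route F, truck 6-route E.
All 6 trucks are covered.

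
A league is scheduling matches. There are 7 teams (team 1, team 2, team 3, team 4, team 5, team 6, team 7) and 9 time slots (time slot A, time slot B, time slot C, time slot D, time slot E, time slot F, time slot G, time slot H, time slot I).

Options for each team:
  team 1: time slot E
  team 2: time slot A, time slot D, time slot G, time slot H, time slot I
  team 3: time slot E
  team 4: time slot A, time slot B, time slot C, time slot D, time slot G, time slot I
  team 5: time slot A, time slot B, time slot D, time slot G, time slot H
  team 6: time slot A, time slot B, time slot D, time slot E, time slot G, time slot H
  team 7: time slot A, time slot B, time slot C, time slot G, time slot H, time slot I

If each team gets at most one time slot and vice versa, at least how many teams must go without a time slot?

One maximum matching: team 1-time slot E, team 2-time slot I, team 4-time slot G, team 5-time slot D, team 6-time slot H, team 7-time slot C.
The set {team 1, team 3} has only 1 neighbour ({time slot E}), so by Hall's theorem at most 6 of the 7 teams can be matched.
That matches 6 of the 7, leaving 1 unmatched; no matching can do better.

1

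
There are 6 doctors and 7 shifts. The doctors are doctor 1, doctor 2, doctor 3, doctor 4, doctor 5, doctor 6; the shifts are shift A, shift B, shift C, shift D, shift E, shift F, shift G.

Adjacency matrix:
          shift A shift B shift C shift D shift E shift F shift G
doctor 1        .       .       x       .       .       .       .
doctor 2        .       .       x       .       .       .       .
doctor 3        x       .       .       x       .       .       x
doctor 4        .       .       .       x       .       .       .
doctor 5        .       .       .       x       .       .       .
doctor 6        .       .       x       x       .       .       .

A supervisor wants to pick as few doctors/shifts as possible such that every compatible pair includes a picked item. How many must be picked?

The 3 edges doctor 1–shift C, doctor 3–shift G, doctor 4–shift D form a matching, so any vertex cover needs at least 3 vertices (one per matched edge).
Conversely {doctor 3, shift C, shift D} meets every edge and has exactly 3 vertices, so 3 is optimal.

3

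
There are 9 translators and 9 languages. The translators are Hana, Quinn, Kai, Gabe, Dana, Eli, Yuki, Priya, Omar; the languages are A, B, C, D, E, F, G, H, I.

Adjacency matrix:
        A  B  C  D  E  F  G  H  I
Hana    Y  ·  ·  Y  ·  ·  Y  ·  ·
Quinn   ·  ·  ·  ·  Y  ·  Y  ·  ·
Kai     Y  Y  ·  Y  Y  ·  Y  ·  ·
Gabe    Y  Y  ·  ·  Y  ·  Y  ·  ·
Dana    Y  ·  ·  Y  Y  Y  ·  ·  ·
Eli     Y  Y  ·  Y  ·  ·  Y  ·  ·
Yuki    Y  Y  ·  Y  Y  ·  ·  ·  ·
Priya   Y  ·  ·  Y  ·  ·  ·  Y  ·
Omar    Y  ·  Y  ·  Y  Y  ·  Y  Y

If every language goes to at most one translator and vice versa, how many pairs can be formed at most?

One maximum matching: Hana–D, Quinn–G, Kai–A, Gabe–E, Dana–F, Eli–B, Priya–H, Omar–I.
The set {Hana, Quinn, Kai, Gabe, Eli, Yuki} has only 5 neighbours ({A, B, D, E, G}), so by Hall's theorem at most 8 of the 9 translators can be matched.

8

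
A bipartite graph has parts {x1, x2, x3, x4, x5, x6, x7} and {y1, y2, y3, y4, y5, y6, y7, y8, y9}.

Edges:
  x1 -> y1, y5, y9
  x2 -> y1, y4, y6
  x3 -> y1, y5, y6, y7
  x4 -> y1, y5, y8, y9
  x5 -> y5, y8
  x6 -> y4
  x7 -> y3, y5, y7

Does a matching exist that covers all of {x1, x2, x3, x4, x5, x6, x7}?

Yes

One maximum matching: x1→y9, x2→y1, x3→y7, x4→y5, x5→y8, x6→y4, x7→y3.
All 7 left vertices are covered.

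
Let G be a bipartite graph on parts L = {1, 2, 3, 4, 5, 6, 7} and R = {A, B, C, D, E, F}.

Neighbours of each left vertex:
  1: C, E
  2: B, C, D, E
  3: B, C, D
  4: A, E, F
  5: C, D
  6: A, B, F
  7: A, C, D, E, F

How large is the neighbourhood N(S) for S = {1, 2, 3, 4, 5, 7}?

The union of neighbours of {1, 2, 3, 4, 5, 7} is {A, B, C, D, E, F}, which has 6 elements.
Since |N(S)| = 6 ≥ |S| = 6, Hall's condition holds for this subset.

6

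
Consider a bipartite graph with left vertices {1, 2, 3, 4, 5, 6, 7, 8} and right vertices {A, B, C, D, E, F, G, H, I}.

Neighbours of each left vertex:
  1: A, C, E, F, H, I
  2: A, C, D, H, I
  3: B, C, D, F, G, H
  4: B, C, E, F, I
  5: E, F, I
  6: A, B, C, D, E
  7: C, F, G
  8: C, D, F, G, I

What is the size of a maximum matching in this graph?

8

One maximum matching: 1-E, 2-A, 3-H, 4-I, 5-F, 6-B, 7-C, 8-G.
This saturates every left vertex, so 8 is the maximum.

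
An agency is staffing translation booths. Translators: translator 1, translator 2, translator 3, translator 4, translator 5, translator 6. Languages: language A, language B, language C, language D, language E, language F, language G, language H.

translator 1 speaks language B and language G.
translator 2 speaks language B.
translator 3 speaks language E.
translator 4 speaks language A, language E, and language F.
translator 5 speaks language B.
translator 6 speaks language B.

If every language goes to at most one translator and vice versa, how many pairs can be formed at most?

A valid assignment of size 4: translator 1-language G, translator 2-language B, translator 3-language E, translator 4-language F.
The set {translator 2, translator 5, translator 6} has only 1 neighbour ({language B}), so by Hall's theorem at most 4 of the 6 translators can be matched.

4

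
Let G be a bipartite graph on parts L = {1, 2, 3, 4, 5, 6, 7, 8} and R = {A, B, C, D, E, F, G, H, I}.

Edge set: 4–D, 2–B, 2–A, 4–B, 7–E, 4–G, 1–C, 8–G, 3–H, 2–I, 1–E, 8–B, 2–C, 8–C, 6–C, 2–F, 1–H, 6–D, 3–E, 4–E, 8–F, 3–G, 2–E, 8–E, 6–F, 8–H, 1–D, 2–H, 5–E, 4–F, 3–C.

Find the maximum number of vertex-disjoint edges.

A valid assignment of size 7: 1-D, 2-A, 3-C, 4-B, 5-E, 6-F, 8-G.
The set {5, 7} has only 1 neighbour ({E}), so by Hall's theorem at most 7 of the 8 left vertices can be matched.

7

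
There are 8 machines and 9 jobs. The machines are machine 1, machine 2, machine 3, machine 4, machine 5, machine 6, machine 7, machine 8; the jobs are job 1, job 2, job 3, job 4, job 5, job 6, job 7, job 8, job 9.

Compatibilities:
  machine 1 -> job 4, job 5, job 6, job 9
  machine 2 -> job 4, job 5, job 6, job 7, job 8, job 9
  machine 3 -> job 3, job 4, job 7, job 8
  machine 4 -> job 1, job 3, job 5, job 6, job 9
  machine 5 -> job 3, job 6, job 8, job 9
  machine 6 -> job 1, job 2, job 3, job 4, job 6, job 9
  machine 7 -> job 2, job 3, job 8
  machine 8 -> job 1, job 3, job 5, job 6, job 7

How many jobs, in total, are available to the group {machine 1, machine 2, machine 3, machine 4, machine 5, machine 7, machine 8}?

9

The union of neighbours of {machine 1, machine 2, machine 3, machine 4, machine 5, machine 7, machine 8} is {job 1, job 2, job 3, job 4, job 5, job 6, job 7, job 8, job 9}, which has 9 elements.
Since |N(S)| = 9 ≥ |S| = 7, Hall's condition holds for this subset.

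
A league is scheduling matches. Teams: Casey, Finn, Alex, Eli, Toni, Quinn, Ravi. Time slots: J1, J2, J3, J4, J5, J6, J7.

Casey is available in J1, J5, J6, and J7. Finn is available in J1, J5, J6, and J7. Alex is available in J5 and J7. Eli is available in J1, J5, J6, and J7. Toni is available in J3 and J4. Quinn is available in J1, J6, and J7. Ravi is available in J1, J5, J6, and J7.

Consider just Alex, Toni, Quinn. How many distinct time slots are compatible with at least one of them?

6

The union of neighbours of {Alex, Toni, Quinn} is {J1, J3, J4, J5, J6, J7}, which has 6 elements.
Since |N(S)| = 6 ≥ |S| = 3, Hall's condition holds for this subset.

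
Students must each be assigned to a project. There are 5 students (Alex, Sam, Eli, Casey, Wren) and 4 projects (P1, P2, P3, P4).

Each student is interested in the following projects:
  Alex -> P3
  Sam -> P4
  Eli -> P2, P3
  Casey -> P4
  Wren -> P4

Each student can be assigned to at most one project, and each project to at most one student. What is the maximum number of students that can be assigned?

3

For example, pair Alex→P3, Sam→P4, Eli→P2.
The set {Sam, Casey, Wren} has only 1 neighbour ({P4}), so by Hall's theorem at most 3 of the 5 students can be matched.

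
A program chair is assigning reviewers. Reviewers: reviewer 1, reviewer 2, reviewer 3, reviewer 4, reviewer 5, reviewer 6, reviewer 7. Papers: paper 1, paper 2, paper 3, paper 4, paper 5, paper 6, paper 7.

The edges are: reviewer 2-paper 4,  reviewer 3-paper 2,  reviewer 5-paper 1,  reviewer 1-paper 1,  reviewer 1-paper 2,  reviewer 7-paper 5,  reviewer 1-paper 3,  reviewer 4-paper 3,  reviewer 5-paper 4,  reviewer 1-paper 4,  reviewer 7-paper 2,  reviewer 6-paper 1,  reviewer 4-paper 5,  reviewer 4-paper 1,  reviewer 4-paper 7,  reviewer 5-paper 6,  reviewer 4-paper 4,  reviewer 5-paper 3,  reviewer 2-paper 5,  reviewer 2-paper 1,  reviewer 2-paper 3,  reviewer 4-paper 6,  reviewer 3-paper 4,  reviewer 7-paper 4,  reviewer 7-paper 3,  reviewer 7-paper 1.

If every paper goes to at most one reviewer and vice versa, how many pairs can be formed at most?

7

For example, pair reviewer 1-paper 3, reviewer 2-paper 5, reviewer 3-paper 4, reviewer 4-paper 7, reviewer 5-paper 6, reviewer 6-paper 1, reviewer 7-paper 2.
This saturates every reviewer, so 7 is the maximum.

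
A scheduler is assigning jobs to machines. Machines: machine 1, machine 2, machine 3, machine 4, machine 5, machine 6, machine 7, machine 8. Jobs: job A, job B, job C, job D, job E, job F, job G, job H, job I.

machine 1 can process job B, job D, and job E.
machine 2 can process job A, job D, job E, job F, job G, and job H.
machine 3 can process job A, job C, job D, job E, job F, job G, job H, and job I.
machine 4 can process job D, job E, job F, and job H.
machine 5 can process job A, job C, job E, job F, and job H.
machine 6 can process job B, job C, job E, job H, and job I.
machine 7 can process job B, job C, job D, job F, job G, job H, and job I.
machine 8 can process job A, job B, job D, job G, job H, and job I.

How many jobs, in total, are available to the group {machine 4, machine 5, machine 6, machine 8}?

9

The union of neighbours of {machine 4, machine 5, machine 6, machine 8} is {job A, job B, job C, job D, job E, job F, job G, job H, job I}, which has 9 elements.
Since |N(S)| = 9 ≥ |S| = 4, Hall's condition holds for this subset.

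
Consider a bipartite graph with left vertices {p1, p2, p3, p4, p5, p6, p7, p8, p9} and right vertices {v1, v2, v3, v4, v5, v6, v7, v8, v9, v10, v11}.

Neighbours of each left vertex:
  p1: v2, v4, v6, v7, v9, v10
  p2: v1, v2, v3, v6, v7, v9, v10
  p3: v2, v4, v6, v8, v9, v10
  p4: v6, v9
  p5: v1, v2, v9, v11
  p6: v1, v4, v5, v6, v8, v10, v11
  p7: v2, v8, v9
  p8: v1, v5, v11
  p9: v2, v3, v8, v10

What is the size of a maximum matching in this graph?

A valid assignment of size 9: p1-v6, p2-v3, p3-v4, p4-v9, p5-v1, p6-v10, p7-v8, p8-v11, p9-v2.
All 9 left vertices are matched, so no larger matching exists.

9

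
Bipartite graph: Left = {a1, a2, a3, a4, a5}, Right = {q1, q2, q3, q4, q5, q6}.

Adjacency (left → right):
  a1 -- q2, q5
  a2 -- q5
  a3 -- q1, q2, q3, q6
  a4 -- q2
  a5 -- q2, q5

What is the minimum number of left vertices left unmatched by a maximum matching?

2

For example, pair a1–q2, a2–q5, a3–q6.
The set {a1, a2, a4, a5} has only 2 neighbours ({q2, q5}), so by Hall's theorem at most 3 of the 5 left vertices can be matched.
That matches 3 of the 5, leaving 2 unmatched; no matching can do better.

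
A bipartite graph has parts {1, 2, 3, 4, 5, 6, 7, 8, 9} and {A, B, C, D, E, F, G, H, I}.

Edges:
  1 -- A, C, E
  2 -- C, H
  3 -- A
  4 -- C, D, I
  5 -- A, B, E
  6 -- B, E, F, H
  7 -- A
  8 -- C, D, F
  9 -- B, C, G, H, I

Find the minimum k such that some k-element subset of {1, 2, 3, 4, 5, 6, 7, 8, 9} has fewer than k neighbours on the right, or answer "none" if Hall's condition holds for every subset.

Take S = {3, 7}. Its neighbourhood is {A}, so |N(S)| = 1 < |S| = 2.
No single vertex violates Hall's condition since each has at least one neighbour, so 2 is the minimum.

2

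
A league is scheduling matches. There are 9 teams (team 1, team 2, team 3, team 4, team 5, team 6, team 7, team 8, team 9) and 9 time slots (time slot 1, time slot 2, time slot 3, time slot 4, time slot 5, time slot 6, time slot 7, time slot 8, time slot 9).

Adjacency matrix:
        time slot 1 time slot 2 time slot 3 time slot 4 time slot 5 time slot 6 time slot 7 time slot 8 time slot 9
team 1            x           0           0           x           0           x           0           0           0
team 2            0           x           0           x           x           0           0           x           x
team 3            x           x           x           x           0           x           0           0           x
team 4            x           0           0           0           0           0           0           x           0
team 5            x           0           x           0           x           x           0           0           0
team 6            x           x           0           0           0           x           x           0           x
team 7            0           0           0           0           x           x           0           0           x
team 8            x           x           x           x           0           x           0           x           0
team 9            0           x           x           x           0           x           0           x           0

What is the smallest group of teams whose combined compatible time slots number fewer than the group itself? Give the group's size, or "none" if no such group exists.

A matching saturating every team exists, for instance team 1→time slot 6, team 2→time slot 2, team 3→time slot 3, team 4→time slot 1, team 5→time slot 5, team 6→time slot 7, team 7→time slot 9, team 8→time slot 4, team 9→time slot 8.
By Hall's marriage theorem, this means |N(S)| ≥ |S| for every subset S, so no violating subset exists.

none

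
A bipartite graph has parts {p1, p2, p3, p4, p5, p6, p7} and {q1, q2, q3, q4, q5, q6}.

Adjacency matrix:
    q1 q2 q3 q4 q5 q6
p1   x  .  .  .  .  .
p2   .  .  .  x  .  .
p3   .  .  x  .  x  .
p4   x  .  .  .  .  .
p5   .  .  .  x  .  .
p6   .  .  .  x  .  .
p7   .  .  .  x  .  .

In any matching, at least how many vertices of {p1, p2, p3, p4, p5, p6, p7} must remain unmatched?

4

A valid assignment of size 3: p1→q1, p2→q4, p3→q5.
The set {p1, p2, p4, p5, p6, p7} has only 2 neighbours ({q1, q4}), so by Hall's theorem at most 3 of the 7 left vertices can be matched.
That matches 3 of the 7, leaving 4 unmatched; no matching can do better.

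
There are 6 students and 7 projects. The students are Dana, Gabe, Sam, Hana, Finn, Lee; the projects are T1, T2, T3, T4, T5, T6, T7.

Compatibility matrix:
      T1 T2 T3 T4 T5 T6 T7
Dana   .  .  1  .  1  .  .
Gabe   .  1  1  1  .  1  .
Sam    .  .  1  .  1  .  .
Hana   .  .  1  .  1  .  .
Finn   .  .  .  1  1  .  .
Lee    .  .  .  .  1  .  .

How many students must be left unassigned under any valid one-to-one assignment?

2

For example, pair Dana→T3, Gabe→T6, Sam→T5, Finn→T4.
The set {Dana, Sam, Hana, Lee} has only 2 neighbours ({T3, T5}), so by Hall's theorem at most 4 of the 6 students can be matched.
That matches 4 of the 6, leaving 2 unmatched; no matching can do better.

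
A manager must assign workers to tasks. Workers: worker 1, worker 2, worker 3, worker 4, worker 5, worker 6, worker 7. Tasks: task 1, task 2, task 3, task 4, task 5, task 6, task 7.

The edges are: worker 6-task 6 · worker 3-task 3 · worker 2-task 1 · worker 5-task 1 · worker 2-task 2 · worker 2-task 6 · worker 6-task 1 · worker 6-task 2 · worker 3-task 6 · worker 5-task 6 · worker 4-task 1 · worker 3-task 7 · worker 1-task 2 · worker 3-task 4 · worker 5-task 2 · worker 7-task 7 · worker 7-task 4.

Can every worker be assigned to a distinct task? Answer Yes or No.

No

The set {worker 1, worker 2, worker 4, worker 5, worker 6} has only 3 neighbours ({task 1, task 2, task 6}), so by Hall's theorem at most 5 of the 7 workers can be matched.
Hence no matching covers every worker.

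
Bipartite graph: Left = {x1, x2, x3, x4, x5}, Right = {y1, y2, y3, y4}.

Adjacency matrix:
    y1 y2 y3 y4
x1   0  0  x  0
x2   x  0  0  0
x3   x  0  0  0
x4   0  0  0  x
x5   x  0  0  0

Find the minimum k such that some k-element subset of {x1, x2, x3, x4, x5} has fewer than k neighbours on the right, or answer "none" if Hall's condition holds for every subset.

2

Take S = {x2, x3}. Its neighbourhood is {y1}, so |N(S)| = 1 < |S| = 2.
No single vertex violates Hall's condition since each has at least one neighbour, so 2 is the minimum.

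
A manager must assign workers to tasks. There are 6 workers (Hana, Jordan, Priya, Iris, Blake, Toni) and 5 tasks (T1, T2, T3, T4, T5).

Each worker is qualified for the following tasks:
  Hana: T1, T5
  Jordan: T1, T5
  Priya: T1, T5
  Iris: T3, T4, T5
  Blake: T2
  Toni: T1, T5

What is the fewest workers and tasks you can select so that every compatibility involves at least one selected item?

4

{Iris, Blake, T1, T5} is a vertex cover of size 4: every edge has an endpoint in this set.
No smaller cover exists because Hana–T1, Jordan–T5, Iris–T4, Blake–T2 is a matching of size 4, and a cover must include an endpoint of each of these disjoint edges (König's theorem).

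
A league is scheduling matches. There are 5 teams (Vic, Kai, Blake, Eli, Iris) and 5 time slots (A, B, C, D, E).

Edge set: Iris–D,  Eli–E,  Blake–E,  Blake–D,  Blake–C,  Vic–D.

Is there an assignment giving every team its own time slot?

The set {Vic, Kai, Iris} has only 1 neighbour ({D}), so by Hall's theorem at most 3 of the 5 teams can be matched.
Hence no matching covers every team.

No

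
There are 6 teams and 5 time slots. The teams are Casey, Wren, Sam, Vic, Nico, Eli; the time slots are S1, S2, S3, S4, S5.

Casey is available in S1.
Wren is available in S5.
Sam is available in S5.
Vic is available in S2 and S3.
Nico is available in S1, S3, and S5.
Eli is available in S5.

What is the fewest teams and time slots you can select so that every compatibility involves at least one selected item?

4

A maximum matching has 4 edges (e.g. Casey–S1, Wren–S5, Vic–S2, Nico–S3).
By König's theorem the minimum vertex cover has the same size. One such cover is {Casey, Vic, Nico, S5}.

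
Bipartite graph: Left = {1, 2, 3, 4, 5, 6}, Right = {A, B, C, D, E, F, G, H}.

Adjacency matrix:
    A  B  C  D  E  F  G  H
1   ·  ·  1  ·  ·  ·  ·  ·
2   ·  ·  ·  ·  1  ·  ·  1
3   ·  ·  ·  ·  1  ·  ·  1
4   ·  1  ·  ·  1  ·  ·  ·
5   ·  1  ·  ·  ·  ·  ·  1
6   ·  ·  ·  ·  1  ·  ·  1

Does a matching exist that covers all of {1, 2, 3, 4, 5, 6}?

The set {2, 3, 4, 5, 6} has only 3 neighbours ({B, E, H}), so by Hall's theorem at most 4 of the 6 left vertices can be matched.
Hence no matching covers every left vertex.

No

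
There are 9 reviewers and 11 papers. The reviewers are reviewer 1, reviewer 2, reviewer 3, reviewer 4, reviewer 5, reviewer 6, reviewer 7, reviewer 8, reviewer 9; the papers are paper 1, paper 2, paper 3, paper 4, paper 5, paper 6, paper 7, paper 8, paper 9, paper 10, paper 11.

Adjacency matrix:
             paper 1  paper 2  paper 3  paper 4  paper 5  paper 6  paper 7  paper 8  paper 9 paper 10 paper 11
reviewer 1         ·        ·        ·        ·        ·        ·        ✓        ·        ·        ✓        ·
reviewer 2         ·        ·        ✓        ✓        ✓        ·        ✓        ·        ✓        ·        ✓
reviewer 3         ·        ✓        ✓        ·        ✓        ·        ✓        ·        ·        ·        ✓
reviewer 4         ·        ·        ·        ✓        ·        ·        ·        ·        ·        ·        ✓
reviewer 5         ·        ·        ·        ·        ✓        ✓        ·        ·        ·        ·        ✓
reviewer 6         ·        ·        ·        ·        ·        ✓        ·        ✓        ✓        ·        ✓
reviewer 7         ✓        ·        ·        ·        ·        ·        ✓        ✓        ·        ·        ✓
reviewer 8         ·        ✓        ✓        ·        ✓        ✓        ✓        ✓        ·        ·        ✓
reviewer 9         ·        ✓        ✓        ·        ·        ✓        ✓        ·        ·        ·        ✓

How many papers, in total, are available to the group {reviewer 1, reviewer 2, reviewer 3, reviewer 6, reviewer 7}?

11

The union of neighbours of {reviewer 1, reviewer 2, reviewer 3, reviewer 6, reviewer 7} is {paper 1, paper 2, paper 3, paper 4, paper 5, paper 6, paper 7, paper 8, paper 9, paper 10, paper 11}, which has 11 elements.
Since |N(S)| = 11 ≥ |S| = 5, Hall's condition holds for this subset.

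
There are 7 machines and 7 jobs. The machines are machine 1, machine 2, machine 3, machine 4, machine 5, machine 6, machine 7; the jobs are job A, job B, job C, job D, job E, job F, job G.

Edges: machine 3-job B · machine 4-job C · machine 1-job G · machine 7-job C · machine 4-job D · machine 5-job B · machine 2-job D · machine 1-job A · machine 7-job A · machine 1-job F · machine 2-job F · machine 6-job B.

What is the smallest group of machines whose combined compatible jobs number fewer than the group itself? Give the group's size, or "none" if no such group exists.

Take S = {machine 3, machine 5}. Its neighbourhood is {job B}, so |N(S)| = 1 < |S| = 2.
No single vertex violates Hall's condition since each has at least one neighbour, so 2 is the minimum.

2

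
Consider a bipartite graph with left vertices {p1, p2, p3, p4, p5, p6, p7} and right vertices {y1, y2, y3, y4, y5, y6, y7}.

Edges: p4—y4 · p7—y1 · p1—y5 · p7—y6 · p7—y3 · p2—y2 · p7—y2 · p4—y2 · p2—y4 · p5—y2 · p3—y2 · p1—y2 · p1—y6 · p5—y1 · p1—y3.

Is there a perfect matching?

No

The set {p2, p3, p4, p6} has only 2 neighbours ({y2, y4}), so by Hall's theorem at most 5 of the 7 left vertices can be matched.
Hence no matching covers every left vertex.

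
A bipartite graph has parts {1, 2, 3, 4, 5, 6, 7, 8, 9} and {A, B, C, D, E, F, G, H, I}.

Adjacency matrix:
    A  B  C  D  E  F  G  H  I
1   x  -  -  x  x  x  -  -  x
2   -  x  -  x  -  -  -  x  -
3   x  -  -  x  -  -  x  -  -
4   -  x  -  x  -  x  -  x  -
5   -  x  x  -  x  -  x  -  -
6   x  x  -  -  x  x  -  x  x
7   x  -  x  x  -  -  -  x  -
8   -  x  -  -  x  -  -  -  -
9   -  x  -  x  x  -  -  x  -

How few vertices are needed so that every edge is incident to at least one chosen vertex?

9

A maximum matching has 9 edges (e.g. 1–I, 2–H, 3–G, 4–F, 5–C, 6–A, 7–D, 8–E, 9–B).
By König's theorem the minimum vertex cover has the same size. One such cover is {1, 2, 3, 4, 5, 6, 7, 8, 9}.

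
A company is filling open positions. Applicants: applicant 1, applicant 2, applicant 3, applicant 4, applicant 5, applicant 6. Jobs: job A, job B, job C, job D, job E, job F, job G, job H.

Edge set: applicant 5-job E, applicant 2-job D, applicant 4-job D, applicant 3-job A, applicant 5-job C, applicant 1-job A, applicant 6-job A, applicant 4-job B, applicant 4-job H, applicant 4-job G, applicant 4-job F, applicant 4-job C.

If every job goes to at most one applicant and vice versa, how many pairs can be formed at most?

One maximum matching: applicant 1-job A, applicant 2-job D, applicant 4-job F, applicant 5-job E.
The set {applicant 1, applicant 3, applicant 6} has only 1 neighbour ({job A}), so by Hall's theorem at most 4 of the 6 applicants can be matched.

4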